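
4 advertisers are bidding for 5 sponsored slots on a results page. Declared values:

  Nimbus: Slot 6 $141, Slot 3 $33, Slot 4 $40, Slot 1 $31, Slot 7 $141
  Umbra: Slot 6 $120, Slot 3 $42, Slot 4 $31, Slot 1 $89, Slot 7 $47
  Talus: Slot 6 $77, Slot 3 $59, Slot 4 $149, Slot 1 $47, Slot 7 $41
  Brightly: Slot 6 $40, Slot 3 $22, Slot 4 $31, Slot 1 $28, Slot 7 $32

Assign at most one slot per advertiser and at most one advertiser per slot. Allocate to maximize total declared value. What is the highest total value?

Maximum total: $438

Optimal: Nimbus→Slot 7 ($141), Umbra→Slot 6 ($120), Talus→Slot 4 ($149), Brightly→Slot 1 ($28) — total 141+120+149+28 = $438.
Max-entry greedy (repeatedly take the single best remaining cell) gives $411, worse by 27.
Next-best assignment: Nimbus→Slot 7, Umbra→Slot 6, Talus→Slot 4, Brightly→Slot 3 = $432.
Swapping Nimbus↔Talus (Nimbus→Slot 4 $40, Talus→Slot 7 $41) loses 209.
Every other assignment is strictly worse.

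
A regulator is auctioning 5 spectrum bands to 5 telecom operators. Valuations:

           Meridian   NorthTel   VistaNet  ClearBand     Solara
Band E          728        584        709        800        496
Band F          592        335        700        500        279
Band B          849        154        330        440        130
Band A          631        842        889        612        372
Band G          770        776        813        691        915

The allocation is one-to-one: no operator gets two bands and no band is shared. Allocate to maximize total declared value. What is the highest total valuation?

This is a one-to-one assignment (maximum-weight bipartite matching).
Optimal: Meridian→Band B ($849M), NorthTel→Band A ($842M), VistaNet→Band F ($700M), ClearBand→Band E ($800M), Solara→Band G ($915M) — total 849+842+700+800+915 = $4106M.
Row-greedy (each operator in turn takes its best remaining band) gives $3583M, worse by 523.
Swapping NorthTel↔VistaNet (NorthTel→Band F $335M, VistaNet→Band A $889M) loses 318.

Max total: $4106M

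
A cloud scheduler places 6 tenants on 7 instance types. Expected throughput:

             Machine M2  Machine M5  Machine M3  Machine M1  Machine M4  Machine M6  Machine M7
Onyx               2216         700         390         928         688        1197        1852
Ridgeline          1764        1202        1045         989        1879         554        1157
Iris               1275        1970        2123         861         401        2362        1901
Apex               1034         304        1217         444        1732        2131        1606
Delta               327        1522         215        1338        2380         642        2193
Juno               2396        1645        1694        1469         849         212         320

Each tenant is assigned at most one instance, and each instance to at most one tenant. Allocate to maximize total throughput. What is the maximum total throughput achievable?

Max total: 12187 ops/s

This is the linear assignment problem.
Optimal: Onyx→Machine M2 (2216 ops/s), Ridgeline→Machine M4 (1879 ops/s), Iris→Machine M3 (2123 ops/s), Apex→Machine M6 (2131 ops/s), Delta→Machine M7 (2193 ops/s), Juno→Machine M5 (1645 ops/s) — total 2216+1879+2123+2131+2193+1645 = 12187 ops/s.
Max-entry greedy (repeatedly take the single best remaining cell) gives 11409 ops/s, worse by 778.
Next-best assignment: Onyx→Machine M7, Ridgeline→Machine M5, Iris→Machine M3, Apex→Machine M6, Delta→Machine M4, Juno→Machine M2 = 12084 ops/s.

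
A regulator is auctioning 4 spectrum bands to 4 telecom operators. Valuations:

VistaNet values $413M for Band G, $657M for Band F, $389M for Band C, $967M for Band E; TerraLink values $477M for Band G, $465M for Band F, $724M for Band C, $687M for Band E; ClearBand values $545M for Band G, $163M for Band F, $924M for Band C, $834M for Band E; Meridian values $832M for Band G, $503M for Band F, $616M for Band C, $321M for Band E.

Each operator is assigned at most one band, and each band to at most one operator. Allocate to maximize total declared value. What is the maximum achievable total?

Optimal: VistaNet→Band E ($967M), TerraLink→Band F ($465M), ClearBand→Band C ($924M), Meridian→Band G ($832M) — total 967+465+924+832 = $3188M.
Row-greedy (each operator in turn takes its best remaining band) gives $2739M, worse by 449.
Every other assignment is strictly worse.

Maximum total: $3188M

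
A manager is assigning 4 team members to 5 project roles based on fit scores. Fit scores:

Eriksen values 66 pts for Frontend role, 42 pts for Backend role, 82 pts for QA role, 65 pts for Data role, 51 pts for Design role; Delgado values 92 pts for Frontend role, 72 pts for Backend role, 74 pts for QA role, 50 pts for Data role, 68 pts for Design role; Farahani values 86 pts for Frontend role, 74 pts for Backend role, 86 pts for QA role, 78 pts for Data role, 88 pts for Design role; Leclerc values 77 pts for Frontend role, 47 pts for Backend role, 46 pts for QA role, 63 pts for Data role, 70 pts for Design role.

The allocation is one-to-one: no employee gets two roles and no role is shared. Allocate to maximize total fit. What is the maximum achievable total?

Optimal: Eriksen→QA role (82 pts), Delgado→Frontend role (92 pts), Farahani→Design role (88 pts), Leclerc→Data role (63 pts) — total 82+92+88+63 = 325 pts.
Every other assignment is strictly worse.

Maximum total: 325 pts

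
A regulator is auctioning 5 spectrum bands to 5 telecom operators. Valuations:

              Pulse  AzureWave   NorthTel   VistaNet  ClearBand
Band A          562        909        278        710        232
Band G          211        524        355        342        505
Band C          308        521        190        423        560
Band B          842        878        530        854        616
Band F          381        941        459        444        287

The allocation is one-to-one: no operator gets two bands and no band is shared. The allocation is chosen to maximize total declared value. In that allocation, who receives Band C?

Optimal: Pulse→Band B ($842M), AzureWave→Band F ($941M), NorthTel→Band G ($355M), VistaNet→Band A ($710M), ClearBand→Band C ($560M) — total 842+941+355+710+560 = $3408M.
Max-entry greedy (repeatedly take the single best remaining cell) gives $3272M, worse by 136.
No other one-to-one assignment exceeds $3408M.
ClearBand's own top band is Band B ($616M), but forcing ClearBand→Band B and reassigning the rest optimally gives only $2930M — worse by 478.

ClearBand receives Band C.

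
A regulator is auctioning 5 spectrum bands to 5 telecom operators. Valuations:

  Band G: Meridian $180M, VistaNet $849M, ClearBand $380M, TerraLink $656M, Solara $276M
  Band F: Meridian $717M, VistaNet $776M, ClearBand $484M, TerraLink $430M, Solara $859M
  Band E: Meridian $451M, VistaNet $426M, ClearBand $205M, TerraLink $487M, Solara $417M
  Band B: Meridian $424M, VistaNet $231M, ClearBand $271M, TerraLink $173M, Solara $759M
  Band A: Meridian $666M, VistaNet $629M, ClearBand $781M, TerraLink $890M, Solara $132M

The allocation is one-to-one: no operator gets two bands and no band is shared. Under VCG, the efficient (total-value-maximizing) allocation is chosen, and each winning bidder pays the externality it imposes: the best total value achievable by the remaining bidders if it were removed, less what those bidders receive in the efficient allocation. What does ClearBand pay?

Efficient allocation: Meridian→Band F ($717M), VistaNet→Band G ($849M), ClearBand→Band A ($781M), TerraLink→Band E ($487M), Solara→Band B ($759M); total welfare W = $3593M.
ClearBand receives Band A at value $781M, so the others get W − 781 = $2812M.
Without ClearBand: best allocation of the remaining 4 bidders over all 5 bands is Meridian→Band F ($717M), VistaNet→Band G ($849M), TerraLink→Band A ($890M), Solara→Band B ($759M), total $3215M.
VCG payment = (others' best without ClearBand) − (others' welfare with ClearBand) = 3215 − 2812 = $403M.

ClearBand pays $403M.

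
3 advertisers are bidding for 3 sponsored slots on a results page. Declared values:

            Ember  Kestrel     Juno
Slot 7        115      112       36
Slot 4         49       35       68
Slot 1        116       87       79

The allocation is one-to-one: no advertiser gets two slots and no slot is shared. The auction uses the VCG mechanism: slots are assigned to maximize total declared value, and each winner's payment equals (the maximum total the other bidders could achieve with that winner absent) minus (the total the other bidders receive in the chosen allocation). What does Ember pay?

Ember pays $11.

Efficient allocation: Ember→Slot 1 ($116), Kestrel→Slot 7 ($112), Juno→Slot 4 ($68); total welfare W = $296.
Ember receives Slot 1 at value $116, so the others get W − 116 = $180.
Without Ember: best allocation of the remaining 2 bidders over all 3 slots is Kestrel→Slot 7 ($112), Juno→Slot 1 ($79), total $191.
VCG payment = (others' best without Ember) − (others' welfare with Ember) = 191 − 180 = $11.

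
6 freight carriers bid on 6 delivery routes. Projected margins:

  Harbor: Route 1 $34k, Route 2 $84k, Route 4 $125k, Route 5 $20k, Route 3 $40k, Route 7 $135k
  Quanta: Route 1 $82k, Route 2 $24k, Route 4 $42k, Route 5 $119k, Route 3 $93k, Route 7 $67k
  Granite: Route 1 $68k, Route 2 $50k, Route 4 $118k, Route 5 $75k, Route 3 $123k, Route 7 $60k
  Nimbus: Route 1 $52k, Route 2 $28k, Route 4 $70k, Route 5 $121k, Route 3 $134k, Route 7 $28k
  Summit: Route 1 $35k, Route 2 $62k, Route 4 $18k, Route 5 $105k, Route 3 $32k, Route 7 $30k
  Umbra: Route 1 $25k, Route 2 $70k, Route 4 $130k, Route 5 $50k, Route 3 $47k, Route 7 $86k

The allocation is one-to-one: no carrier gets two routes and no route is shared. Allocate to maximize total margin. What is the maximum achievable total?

Maximum total: $653k

This is a one-to-one assignment (maximum-weight bipartite matching).
Optimal: Harbor→Route 7 ($135k), Quanta→Route 1 ($82k), Granite→Route 3 ($123k), Nimbus→Route 5 ($121k), Summit→Route 2 ($62k), Umbra→Route 4 ($130k) — total 135+82+123+121+62+130 = $653k.
Column-greedy (each route in turn goes to its best remaining carrier) gives $570k, worse by 83.
Swapping Harbor↔Umbra (Harbor→Route 4 $125k, Umbra→Route 7 $86k) loses 54.
No other one-to-one assignment exceeds $653k.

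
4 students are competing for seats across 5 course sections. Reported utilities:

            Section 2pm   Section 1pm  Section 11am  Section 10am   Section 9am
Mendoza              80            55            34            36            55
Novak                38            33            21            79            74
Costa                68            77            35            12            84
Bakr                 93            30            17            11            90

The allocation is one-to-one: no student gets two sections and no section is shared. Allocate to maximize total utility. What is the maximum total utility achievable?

Optimal: Mendoza→Section 2pm (80 points), Novak→Section 10am (79 points), Costa→Section 1pm (77 points), Bakr→Section 9am (90 points) — total 80+79+77+90 = 326 points.
Max-entry greedy (repeatedly take the single best remaining cell) gives 311 points, worse by 15.
Swapping Novak↔Bakr (Novak→Section 9am 74 points, Bakr→Section 10am 11 points) loses 84.
Checked against all permutations: 326 points is optimal.

Maximum total: 326 points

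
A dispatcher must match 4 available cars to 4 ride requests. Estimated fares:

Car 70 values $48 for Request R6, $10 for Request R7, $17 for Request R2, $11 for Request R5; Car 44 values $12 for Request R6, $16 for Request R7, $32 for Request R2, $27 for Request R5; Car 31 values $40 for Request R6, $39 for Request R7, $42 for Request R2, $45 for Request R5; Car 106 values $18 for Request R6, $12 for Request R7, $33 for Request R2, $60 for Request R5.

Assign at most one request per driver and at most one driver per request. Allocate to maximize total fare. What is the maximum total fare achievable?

Treat this as an assignment problem: match each driver to one request.
Optimal: Car 70→Request R6 ($48), Car 44→Request R2 ($32), Car 31→Request R7 ($39), Car 106→Request R5 ($60) — total 48+32+39+60 = $179.
Row-greedy (each driver in turn takes its best remaining request) gives $137, worse by 42.

Max total: $179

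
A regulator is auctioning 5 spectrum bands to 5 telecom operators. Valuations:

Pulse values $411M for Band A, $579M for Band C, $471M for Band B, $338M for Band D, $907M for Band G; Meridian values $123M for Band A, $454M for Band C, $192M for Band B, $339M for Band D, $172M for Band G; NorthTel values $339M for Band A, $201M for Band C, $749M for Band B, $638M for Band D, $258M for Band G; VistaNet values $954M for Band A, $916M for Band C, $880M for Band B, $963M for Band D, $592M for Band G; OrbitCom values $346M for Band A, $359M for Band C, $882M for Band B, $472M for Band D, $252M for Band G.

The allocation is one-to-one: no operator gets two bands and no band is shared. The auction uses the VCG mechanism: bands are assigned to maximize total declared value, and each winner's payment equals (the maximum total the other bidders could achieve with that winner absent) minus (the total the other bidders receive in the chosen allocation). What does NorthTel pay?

NorthTel pays $9M.

Efficient allocation: Pulse→Band G ($907M), Meridian→Band C ($454M), NorthTel→Band D ($638M), VistaNet→Band A ($954M), OrbitCom→Band B ($882M); total welfare W = $3835M.
NorthTel receives Band D at value $638M, so the others get W − 638 = $3197M.
Without NorthTel: best allocation of the remaining 4 bidders over all 5 bands is Pulse→Band G ($907M), Meridian→Band C ($454M), VistaNet→Band D ($963M), OrbitCom→Band B ($882M), total $3206M.
VCG payment = (others' best without NorthTel) − (others' welfare with NorthTel) = 3206 − 3197 = $9M.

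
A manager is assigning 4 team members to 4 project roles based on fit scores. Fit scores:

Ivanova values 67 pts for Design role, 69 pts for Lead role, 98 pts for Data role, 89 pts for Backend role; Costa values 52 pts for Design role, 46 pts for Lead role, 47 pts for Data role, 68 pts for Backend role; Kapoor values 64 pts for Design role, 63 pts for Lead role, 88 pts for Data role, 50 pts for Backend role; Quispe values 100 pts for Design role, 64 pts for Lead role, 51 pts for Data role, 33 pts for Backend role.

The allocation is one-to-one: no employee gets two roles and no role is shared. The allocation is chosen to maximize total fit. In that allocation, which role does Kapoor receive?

Optimal: Ivanova→Data role (98 pts), Costa→Backend role (68 pts), Kapoor→Lead role (63 pts), Quispe→Design role (100 pts) — total 98+68+63+100 = 329 pts.
Column-greedy (each role in turn goes to its best remaining employee) gives 325 pts, worse by 4.
Next-best assignment: Ivanova→Lead role, Costa→Backend role, Kapoor→Data role, Quispe→Design role = 325 pts.
Kapoor's own top role is Data role (88 pts), but forcing Kapoor→Data role and reassigning the rest optimally gives only 325 pts — worse by 4.

Kapoor receives Lead role.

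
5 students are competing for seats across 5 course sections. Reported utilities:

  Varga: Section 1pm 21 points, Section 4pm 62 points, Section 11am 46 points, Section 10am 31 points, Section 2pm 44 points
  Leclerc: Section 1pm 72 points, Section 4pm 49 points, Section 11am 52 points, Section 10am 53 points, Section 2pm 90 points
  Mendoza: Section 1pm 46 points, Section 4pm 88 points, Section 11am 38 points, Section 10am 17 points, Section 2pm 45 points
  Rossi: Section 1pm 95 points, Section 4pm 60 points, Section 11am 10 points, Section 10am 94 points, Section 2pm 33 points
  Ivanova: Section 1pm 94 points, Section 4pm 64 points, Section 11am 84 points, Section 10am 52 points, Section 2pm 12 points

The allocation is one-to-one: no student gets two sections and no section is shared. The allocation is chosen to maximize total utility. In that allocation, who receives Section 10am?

This is the linear assignment problem.
Optimal: Varga→Section 11am (46 points), Leclerc→Section 2pm (90 points), Mendoza→Section 4pm (88 points), Rossi→Section 10am (94 points), Ivanova→Section 1pm (94 points) — total 46+90+88+94+94 = 412 points.
Row-greedy (each student in turn takes its best remaining section) gives 376 points, worse by 36.
Rossi's own top section is Section 1pm (95 points), but forcing Rossi→Section 1pm and reassigning the rest optimally gives only 388 points — worse by 24.

Rossi receives Section 10am.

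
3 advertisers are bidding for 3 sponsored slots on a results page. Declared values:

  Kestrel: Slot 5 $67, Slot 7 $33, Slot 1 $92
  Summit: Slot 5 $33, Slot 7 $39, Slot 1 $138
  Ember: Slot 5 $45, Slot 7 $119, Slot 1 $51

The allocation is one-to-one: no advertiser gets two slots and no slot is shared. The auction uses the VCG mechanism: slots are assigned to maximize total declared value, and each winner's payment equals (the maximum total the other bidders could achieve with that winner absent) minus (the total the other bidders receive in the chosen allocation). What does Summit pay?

Summit pays $25.

Efficient allocation: Kestrel→Slot 5 ($67), Summit→Slot 1 ($138), Ember→Slot 7 ($119); total welfare W = $324.
Summit receives Slot 1 at value $138, so the others get W − 138 = $186.
Without Summit: best allocation of the remaining 2 bidders over all 3 slots is Kestrel→Slot 1 ($92), Ember→Slot 7 ($119), total $211.
VCG payment = (others' best without Summit) − (others' welfare with Summit) = 211 − 186 = $25.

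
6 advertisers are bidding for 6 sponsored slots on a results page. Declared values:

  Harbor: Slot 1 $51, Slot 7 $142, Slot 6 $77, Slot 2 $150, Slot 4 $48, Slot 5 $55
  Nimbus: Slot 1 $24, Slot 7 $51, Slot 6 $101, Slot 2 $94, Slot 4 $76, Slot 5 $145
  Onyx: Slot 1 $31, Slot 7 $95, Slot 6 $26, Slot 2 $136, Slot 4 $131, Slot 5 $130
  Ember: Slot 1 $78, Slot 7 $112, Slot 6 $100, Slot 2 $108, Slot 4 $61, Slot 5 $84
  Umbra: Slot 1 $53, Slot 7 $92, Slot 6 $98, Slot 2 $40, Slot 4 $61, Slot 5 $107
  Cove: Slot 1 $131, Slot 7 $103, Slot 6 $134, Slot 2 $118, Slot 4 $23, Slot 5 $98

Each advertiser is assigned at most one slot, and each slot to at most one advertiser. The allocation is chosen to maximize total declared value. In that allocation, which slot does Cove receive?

Optimal: Harbor→Slot 2 ($150), Nimbus→Slot 5 ($145), Onyx→Slot 4 ($131), Ember→Slot 7 ($112), Umbra→Slot 6 ($98), Cove→Slot 1 ($131) — total 150+145+131+112+98+131 = $767.
Next-best assignment: Harbor→Slot 7, Nimbus→Slot 5, Onyx→Slot 4, Ember→Slot 2, Umbra→Slot 6, Cove→Slot 1 = $755.
Checked against all permutations: $767 is optimal.
Cove's own top slot is Slot 6 ($134), but forcing Cove→Slot 6 and reassigning the rest optimally gives only $730 — worse by 37.

Cove receives Slot 1.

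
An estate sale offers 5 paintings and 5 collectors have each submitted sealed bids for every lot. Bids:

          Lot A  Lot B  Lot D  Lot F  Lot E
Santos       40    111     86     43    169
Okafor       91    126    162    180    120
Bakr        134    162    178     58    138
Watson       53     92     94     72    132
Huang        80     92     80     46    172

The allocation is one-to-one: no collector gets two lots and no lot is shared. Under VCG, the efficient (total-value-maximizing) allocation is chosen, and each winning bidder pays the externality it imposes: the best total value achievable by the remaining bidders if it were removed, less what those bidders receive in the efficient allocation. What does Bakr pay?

Efficient allocation: Santos→Lot E ($169), Okafor→Lot F ($180), Bakr→Lot D ($178), Watson→Lot B ($92), Huang→Lot A ($80); total welfare W = $699.
Bakr receives Lot D at value $178, so the others get W − 178 = $521.
Without Bakr: best allocation of the remaining 4 bidders over all 5 lots is Santos→Lot B ($111), Okafor→Lot F ($180), Watson→Lot D ($94), Huang→Lot E ($172), total $557.
VCG payment = (others' best without Bakr) − (others' welfare with Bakr) = 557 − 521 = $36.

Bakr pays $36.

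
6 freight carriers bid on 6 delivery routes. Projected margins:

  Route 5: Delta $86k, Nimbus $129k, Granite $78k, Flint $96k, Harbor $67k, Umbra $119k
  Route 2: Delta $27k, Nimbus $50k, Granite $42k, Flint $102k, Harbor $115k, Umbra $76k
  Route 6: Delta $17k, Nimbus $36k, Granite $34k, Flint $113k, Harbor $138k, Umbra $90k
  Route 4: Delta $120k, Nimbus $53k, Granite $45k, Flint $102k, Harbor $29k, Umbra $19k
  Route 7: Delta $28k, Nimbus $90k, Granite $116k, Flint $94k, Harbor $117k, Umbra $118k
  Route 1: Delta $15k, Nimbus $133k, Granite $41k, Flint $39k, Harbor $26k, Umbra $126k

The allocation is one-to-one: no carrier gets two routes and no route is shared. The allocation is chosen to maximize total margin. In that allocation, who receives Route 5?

This is the linear assignment problem.
Optimal: Delta→Route 4 ($120k), Nimbus→Route 5 ($129k), Granite→Route 7 ($116k), Flint→Route 2 ($102k), Harbor→Route 6 ($138k), Umbra→Route 1 ($126k) — total 120+129+116+102+138+126 = $731k.
Max-entry greedy (repeatedly take the single best remaining cell) gives $728k, worse by 3.
Nimbus's own top route is Route 1 ($133k), but forcing Nimbus→Route 1 and reassigning the rest optimally gives only $728k — worse by 3.

Nimbus receives Route 5.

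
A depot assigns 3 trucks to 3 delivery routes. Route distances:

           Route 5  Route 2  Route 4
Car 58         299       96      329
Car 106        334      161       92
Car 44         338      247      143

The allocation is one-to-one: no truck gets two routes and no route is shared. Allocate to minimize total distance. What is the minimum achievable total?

Optimal: Car 58→Route 2 (96 km), Car 106→Route 4 (92 km), Car 44→Route 5 (338 km) — total 96+92+338 = 526 km.
Column-greedy (each route in turn goes to its cheapest remaining truck) gives 603 km, worse by 77.
Swapping Car 106↔Car 58 (Car 106→Route 2 161 km, Car 58→Route 4 329 km) adds 302.

Min total: 526 km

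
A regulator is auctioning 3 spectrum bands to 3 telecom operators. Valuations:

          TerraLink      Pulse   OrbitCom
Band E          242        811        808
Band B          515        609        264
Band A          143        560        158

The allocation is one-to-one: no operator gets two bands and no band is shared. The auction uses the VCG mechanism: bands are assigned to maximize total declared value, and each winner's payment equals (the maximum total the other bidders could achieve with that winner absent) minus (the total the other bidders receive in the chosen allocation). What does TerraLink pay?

TerraLink pays $49M.

Efficient allocation: TerraLink→Band B ($515M), Pulse→Band A ($560M), OrbitCom→Band E ($808M); total welfare W = $1883M.
TerraLink receives Band B at value $515M, so the others get W − 515 = $1368M.
Without TerraLink: best allocation of the remaining 2 bidders over all 3 bands is Pulse→Band B ($609M), OrbitCom→Band E ($808M), total $1417M.
VCG payment = (others' best without TerraLink) − (others' welfare with TerraLink) = 1417 − 1368 = $49M.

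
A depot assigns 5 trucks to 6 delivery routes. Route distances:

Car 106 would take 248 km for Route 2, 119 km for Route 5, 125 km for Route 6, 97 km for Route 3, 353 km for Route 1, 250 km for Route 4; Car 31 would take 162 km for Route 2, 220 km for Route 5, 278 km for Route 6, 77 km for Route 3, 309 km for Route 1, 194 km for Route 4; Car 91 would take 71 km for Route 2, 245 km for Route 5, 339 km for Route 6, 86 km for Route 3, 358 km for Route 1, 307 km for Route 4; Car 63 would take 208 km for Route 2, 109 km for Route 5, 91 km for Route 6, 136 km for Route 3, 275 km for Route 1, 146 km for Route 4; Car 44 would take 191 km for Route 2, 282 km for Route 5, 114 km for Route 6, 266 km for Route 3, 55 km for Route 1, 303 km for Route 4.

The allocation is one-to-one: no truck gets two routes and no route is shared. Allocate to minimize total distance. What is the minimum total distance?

Optimal: Car 106→Route 5 (119 km), Car 31→Route 3 (77 km), Car 91→Route 2 (71 km), Car 63→Route 6 (91 km), Car 44→Route 1 (55 km) — total 119+77+71+91+55 = 413 km.
Column-greedy (each route in turn goes to its cheapest remaining truck) gives 724 km, worse by 311.
Next-best assignment: Car 106→Route 6, Car 31→Route 3, Car 91→Route 2, Car 63→Route 5, Car 44→Route 1 = 437 km.
Checked against all permutations: 413 km is optimal.

Min total: 413 km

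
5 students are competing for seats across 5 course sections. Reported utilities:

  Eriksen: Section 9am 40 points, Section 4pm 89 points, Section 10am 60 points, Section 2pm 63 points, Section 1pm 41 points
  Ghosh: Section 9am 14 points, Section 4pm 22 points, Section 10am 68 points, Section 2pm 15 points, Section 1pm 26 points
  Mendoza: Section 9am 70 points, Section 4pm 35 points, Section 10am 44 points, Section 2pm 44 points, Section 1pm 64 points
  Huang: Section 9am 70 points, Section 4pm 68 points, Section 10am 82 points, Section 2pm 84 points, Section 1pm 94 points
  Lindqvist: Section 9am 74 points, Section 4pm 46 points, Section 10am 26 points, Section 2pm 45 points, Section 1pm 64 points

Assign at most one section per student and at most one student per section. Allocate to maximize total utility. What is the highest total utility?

Max total: 379 points

This is a one-to-one assignment (maximum-weight bipartite matching).
Optimal: Eriksen→Section 4pm (89 points), Ghosh→Section 10am (68 points), Mendoza→Section 1pm (64 points), Huang→Section 2pm (84 points), Lindqvist→Section 9am (74 points) — total 89+68+64+84+74 = 379 points.
Max-entry greedy (repeatedly take the single best remaining cell) gives 369 points, worse by 10.
Next-best assignment: Eriksen→Section 4pm, Ghosh→Section 10am, Mendoza→Section 9am, Huang→Section 2pm, Lindqvist→Section 1pm = 375 points.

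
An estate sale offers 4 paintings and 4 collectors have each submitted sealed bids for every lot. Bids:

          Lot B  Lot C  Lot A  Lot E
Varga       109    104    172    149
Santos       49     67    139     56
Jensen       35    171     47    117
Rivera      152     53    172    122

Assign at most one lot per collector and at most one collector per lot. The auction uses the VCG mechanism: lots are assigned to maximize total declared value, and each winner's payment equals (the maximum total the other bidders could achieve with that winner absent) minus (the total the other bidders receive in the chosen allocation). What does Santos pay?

Efficient allocation: Varga→Lot E ($149), Santos→Lot A ($139), Jensen→Lot C ($171), Rivera→Lot B ($152); total welfare W = $611.
Santos receives Lot A at value $139, so the others get W − 139 = $472.
Without Santos: best allocation of the remaining 3 bidders over all 4 lots is Varga→Lot A ($172), Jensen→Lot C ($171), Rivera→Lot B ($152), total $495.
VCG payment = (others' best without Santos) − (others' welfare with Santos) = 495 − 472 = $23.

Santos pays $23.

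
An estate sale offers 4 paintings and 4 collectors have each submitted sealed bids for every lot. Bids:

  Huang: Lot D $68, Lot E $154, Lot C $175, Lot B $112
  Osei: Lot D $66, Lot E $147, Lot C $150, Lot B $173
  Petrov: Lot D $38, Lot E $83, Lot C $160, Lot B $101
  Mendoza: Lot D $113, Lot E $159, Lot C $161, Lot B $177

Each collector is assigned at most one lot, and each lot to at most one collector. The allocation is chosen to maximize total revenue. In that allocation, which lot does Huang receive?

Optimal: Huang→Lot E ($154), Osei→Lot B ($173), Petrov→Lot C ($160), Mendoza→Lot D ($113) — total 154+173+160+113 = $600.
Max-entry greedy (repeatedly take the single best remaining cell) gives $537, worse by 63.
Next-best assignment: Huang→Lot D, Osei→Lot B, Petrov→Lot C, Mendoza→Lot E = $560.
Swapping Osei↔Petrov (Osei→Lot C $150, Petrov→Lot B $101) loses 82.
Huang's own top lot is Lot C ($175), but forcing Huang→Lot C and reassigning the rest optimally gives only $545 — worse by 55.

Huang receives Lot E.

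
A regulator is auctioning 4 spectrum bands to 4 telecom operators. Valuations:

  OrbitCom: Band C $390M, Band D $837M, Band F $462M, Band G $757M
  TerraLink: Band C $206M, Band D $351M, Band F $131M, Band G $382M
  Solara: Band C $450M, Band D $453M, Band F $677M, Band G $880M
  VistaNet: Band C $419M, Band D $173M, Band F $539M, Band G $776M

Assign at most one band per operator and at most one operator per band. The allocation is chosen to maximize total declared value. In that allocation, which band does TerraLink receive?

TerraLink receives Band C.

This is the linear assignment problem.
Optimal: OrbitCom→Band D ($837M), TerraLink→Band C ($206M), Solara→Band F ($677M), VistaNet→Band G ($776M) — total 837+206+677+776 = $2496M.
Max-entry greedy (repeatedly take the single best remaining cell) gives $2462M, worse by 34.
Next-best assignment: OrbitCom→Band D, TerraLink→Band C, Solara→Band G, VistaNet→Band F = $2462M.
TerraLink's own top band is Band G ($382M), but forcing TerraLink→Band G and reassigning the rest optimally gives only $2315M — worse by 181.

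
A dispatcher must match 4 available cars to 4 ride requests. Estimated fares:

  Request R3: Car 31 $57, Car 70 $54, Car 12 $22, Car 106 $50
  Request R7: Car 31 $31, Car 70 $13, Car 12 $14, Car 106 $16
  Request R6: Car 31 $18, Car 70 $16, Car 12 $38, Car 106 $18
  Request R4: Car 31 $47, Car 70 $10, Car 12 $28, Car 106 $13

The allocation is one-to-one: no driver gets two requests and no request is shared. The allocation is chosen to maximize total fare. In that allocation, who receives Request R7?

Car 106 receives Request R7.

This is a one-to-one assignment (maximum-weight bipartite matching).
Optimal: Car 31→Request R4 ($47), Car 70→Request R3 ($54), Car 12→Request R6 ($38), Car 106→Request R7 ($16) — total 47+54+38+16 = $155.
Row-greedy (each driver in turn takes its best remaining request) gives $117, worse by 38.
Every other assignment is strictly worse.
Car 106's own top request is Request R3 ($50), but forcing Car 106→Request R3 and reassigning the rest optimally gives only $148 — worse by 7.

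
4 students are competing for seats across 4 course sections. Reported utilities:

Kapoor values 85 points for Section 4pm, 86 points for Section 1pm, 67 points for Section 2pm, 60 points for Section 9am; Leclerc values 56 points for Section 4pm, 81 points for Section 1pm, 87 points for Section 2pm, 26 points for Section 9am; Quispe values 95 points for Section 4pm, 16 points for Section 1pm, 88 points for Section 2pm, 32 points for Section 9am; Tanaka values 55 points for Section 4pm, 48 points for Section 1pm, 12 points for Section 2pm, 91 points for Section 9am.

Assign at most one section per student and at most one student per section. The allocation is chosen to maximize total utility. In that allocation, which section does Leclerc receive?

Leclerc receives Section 2pm.

Optimal: Kapoor→Section 1pm (86 points), Leclerc→Section 2pm (87 points), Quispe→Section 4pm (95 points), Tanaka→Section 9am (91 points) — total 86+87+95+91 = 359 points.
Next-best assignment: Kapoor→Section 4pm, Leclerc→Section 1pm, Quispe→Section 2pm, Tanaka→Section 9am = 345 points.
No other one-to-one assignment exceeds 359 points.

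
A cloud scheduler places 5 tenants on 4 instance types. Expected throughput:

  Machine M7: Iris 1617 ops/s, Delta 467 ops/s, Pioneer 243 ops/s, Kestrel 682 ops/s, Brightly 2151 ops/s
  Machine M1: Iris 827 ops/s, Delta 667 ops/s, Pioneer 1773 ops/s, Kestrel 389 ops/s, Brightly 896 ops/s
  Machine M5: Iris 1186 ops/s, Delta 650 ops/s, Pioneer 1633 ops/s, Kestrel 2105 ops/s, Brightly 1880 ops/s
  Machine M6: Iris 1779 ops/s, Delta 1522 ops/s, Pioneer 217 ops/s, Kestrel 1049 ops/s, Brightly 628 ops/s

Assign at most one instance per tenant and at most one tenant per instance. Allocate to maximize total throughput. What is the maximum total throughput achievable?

Max total: 7808 ops/s

Optimal: Brightly→Machine M7 (2151 ops/s), Pioneer→Machine M1 (1773 ops/s), Kestrel→Machine M5 (2105 ops/s), Iris→Machine M6 (1779 ops/s) — total 2151+1773+2105+1779 = 7808 ops/s.
Row-greedy (each tenant in turn takes its best remaining instance) gives 4761 ops/s, worse by 3047.
Swapping Kestrel↔Iris (Kestrel→Machine M6 1049 ops/s, Iris→Machine M5 1186 ops/s) loses 1649.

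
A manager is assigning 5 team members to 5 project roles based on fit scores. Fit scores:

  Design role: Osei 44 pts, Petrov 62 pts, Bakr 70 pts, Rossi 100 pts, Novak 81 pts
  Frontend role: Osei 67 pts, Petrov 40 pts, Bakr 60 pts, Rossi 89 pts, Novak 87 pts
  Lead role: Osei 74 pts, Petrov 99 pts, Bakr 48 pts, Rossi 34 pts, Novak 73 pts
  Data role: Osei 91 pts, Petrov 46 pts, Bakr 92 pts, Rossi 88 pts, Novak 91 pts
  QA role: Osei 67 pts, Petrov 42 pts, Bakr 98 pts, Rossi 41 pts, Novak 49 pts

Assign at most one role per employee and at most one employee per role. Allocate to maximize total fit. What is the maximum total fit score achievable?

Maximum total: 475 pts

This is a one-to-one assignment (maximum-weight bipartite matching).
Optimal: Osei→Data role (91 pts), Petrov→Lead role (99 pts), Bakr→QA role (98 pts), Rossi→Design role (100 pts), Novak→Frontend role (87 pts) — total 91+99+98+100+87 = 475 pts.
Column-greedy (each role in turn goes to its best remaining employee) gives 445 pts, worse by 30.
No other one-to-one assignment exceeds 475 pts.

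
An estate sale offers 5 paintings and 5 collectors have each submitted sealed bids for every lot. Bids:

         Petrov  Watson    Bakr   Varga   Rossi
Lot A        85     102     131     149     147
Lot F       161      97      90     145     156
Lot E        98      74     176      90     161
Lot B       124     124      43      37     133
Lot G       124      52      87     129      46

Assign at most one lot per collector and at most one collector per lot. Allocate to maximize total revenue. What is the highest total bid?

Max total: $737

Optimal: Petrov→Lot F ($161), Watson→Lot B ($124), Bakr→Lot E ($176), Varga→Lot G ($129), Rossi→Lot A ($147) — total 161+124+176+129+147 = $737.
Column-greedy (each lot in turn goes to its best remaining collector) gives $671, worse by 66.
No other one-to-one assignment exceeds $737.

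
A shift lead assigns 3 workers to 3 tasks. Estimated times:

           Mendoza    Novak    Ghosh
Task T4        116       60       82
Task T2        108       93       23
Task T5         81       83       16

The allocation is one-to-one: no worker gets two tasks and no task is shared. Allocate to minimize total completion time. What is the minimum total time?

Optimal: Mendoza→Task T5 (81 min), Novak→Task T4 (60 min), Ghosh→Task T2 (23 min) — total 81+60+23 = 164 min.
Min-entry greedy (repeatedly take the single cheapest remaining cell) gives 184 min, worse by 20.
Checked against all permutations: 164 min is optimal.

Min total: 164 min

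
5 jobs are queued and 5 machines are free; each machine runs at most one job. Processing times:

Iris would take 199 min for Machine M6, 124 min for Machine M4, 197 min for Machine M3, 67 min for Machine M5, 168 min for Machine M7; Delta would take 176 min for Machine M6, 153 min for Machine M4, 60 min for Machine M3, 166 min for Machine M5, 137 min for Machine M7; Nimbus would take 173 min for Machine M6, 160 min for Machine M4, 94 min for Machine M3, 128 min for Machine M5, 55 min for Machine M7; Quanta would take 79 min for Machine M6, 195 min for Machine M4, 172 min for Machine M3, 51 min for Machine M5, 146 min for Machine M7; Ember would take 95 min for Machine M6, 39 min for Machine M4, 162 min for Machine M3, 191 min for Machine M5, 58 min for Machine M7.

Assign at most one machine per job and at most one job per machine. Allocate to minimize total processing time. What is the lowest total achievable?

Minimum total: 300 min

Treat this as an assignment problem: match each job to one machine.
Optimal: Iris→Machine M5 (67 min), Delta→Machine M3 (60 min), Nimbus→Machine M7 (55 min), Quanta→Machine M6 (79 min), Ember→Machine M4 (39 min) — total 67+60+55+79+39 = 300 min.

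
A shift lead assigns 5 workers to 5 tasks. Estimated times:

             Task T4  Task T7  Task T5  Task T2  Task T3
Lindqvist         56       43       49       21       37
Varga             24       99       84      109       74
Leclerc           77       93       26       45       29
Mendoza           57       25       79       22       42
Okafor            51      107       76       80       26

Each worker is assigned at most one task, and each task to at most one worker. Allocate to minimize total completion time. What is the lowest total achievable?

Minimum total: 122 min

This is the linear assignment problem.
Optimal: Lindqvist→Task T2 (21 min), Varga→Task T4 (24 min), Leclerc→Task T5 (26 min), Mendoza→Task T7 (25 min), Okafor→Task T3 (26 min) — total 21+24+26+25+26 = 122 min.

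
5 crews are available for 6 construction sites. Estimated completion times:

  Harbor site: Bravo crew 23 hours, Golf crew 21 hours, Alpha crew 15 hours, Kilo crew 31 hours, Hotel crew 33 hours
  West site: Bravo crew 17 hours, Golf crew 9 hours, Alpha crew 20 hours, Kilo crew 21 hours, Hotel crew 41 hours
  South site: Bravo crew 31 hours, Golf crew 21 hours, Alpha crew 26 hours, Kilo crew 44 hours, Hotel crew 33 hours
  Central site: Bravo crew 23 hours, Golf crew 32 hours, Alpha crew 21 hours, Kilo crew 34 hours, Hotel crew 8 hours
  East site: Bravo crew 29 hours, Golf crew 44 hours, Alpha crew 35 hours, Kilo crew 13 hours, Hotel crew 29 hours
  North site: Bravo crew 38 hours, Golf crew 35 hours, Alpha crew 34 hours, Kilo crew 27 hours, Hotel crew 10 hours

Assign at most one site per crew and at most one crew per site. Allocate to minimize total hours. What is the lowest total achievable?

Optimal: Bravo crew→Central site (23 hours), Golf crew→West site (9 hours), Alpha crew→Harbor site (15 hours), Kilo crew→East site (13 hours), Hotel crew→North site (10 hours) — total 23+9+15+13+10 = 70 hours.
Row-greedy (each crew in turn takes its cheapest remaining site) gives 82 hours, worse by 12.
Next-best assignment: Bravo crew→West site, Golf crew→South site, Alpha crew→Harbor site, Kilo crew→East site, Hotel crew→Central site = 74 hours.
Swapping Bravo crew↔Hotel crew (Bravo crew→North site 38 hours, Hotel crew→Central site 8 hours) adds 13.

Minimum total: 70 hours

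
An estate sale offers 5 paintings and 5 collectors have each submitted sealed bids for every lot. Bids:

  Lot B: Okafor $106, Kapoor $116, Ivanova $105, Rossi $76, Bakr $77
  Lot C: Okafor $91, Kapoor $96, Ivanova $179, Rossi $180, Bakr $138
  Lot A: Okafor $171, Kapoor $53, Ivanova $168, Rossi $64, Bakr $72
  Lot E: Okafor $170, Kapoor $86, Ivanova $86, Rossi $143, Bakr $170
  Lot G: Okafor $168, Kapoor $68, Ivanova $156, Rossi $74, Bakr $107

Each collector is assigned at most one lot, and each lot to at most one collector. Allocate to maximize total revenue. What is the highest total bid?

Optimal: Okafor→Lot G ($168), Kapoor→Lot B ($116), Ivanova→Lot A ($168), Rossi→Lot C ($180), Bakr→Lot E ($170) — total 168+116+168+180+170 = $802.
Max-entry greedy (repeatedly take the single best remaining cell) gives $793, worse by 9.
Next-best assignment: Okafor→Lot A, Kapoor→Lot B, Ivanova→Lot G, Rossi→Lot C, Bakr→Lot E = $793.

Maximum total: $802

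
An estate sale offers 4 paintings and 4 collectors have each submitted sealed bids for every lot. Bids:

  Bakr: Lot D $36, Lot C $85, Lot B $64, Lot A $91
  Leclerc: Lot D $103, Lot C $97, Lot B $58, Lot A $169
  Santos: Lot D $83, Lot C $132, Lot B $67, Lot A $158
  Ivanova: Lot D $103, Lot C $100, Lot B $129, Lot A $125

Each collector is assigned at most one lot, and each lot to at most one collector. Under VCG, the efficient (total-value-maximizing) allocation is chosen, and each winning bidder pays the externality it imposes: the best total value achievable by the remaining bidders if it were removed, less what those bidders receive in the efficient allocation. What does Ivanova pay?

Ivanova pays $19.

Efficient allocation: Bakr→Lot C ($85), Leclerc→Lot D ($103), Santos→Lot A ($158), Ivanova→Lot B ($129); total welfare W = $475.
Ivanova receives Lot B at value $129, so the others get W − 129 = $346.
Without Ivanova: best allocation of the remaining 3 bidders over all 4 lots is Bakr→Lot B ($64), Leclerc→Lot A ($169), Santos→Lot C ($132), total $365.
VCG payment = (others' best without Ivanova) − (others' welfare with Ivanova) = 365 − 346 = $19.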